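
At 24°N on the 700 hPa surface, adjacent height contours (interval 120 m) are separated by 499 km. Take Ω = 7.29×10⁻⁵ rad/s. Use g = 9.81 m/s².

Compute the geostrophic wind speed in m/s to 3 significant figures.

39.8 m/s

Coriolis parameter at 24°N:
f = 2Ω sin φ = 2 × 7.29×10⁻⁵ × sin 24° = 5.93×10⁻⁵ s⁻¹
Height gradient: |∂Z/∂n| = 120 m / 499000 m = 2.40×10⁻⁴
On a pressure surface, geostrophic balance gives V_g = (g/f)|∂Z/∂n|:
V_g = 9.81 × 2.40×10⁻⁴ / 5.93×10⁻⁵ = 39.8 m/s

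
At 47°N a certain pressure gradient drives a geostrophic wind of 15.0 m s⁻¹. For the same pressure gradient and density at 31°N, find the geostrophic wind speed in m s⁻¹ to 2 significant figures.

With the same pressure gradient and density, V_g ∝ 1/f ∝ 1/sin φ.
V₂ = V₁ · sin φ₁ / sin φ₂ = 15.0 × sin 47° / sin 31°
V₂ = 15.0 × 0.7314/0.5150 = 21 m s⁻¹

21 m s⁻¹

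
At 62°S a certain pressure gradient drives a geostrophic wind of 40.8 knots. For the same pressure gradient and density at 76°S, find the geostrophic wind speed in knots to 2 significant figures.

With the same pressure gradient and density, V_g ∝ 1/f ∝ 1/sin φ.
V₂ = V₁ · sin φ₁ / sin φ₂ = 40.8 × sin 62° / sin 76°
V₂ = 40.8 × 0.8829/0.9703 = 37 knots

37 knots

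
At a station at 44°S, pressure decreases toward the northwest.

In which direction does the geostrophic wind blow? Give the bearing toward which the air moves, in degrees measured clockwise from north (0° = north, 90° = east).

225°

The pressure-gradient force points toward the northwest (bearing 315°).
Geostrophic balance: in the Southern Hemisphere the Coriolis force deflects motion to the left, so the geostrophic wind blows 90° to the left of the pressure-gradient force (low pressure on the right).
Rotating 315° by 90° counterclockwise gives 225° — the wind blows toward the southwest.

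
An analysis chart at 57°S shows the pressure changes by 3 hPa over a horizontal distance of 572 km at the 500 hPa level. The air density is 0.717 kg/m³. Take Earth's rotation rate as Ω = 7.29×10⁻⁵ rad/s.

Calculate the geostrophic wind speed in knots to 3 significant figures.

11.6 knots

Coriolis parameter at 57°S:
f = 2Ω sin φ = 2 × 7.29×10⁻⁵ × sin 57° = 1.22×10⁻⁴ s⁻¹
Pressure gradient: |∂P/∂n| = 300 Pa / 572000 m = 5.24×10⁻⁴ Pa/m
Geostrophic balance (pressure-gradient force = Coriolis force):
V_g = (1/(fρ)) |∂P/∂n| = 5.24×10⁻⁴ / (1.22×10⁻⁴ × 0.717) = 5.98 m/s
Converting: 5.98 m/s × 1.944 = 11.6 knots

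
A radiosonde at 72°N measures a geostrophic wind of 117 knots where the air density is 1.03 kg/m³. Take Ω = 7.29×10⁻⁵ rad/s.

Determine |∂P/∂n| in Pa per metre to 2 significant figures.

Coriolis parameter at 72°N:
f = 2Ω sin φ = 2 × 7.29×10⁻⁵ × sin 72° = 1.39×10⁻⁴ s⁻¹
Wind speed in SI: 117 knots = 60.2 m/s
Geostrophic balance rearranged: |∂P/∂n| = f ρ V_g
|∂P/∂n| = 1.39×10⁻⁴ × 1.03 × 60.2 = 8.60×10⁻³ Pa/m

8.6×10⁻³ Pa/m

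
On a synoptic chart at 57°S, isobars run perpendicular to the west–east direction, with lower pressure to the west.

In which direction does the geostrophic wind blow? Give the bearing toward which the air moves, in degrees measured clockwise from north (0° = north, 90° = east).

The pressure-gradient force points toward the west (bearing 270°).
Geostrophic balance: in the Southern Hemisphere the Coriolis force deflects motion to the left, so the geostrophic wind blows 90° to the left of the pressure-gradient force (low pressure on the right).
Rotating 270° by 90° counterclockwise gives 180° — the wind blows toward the south.

180°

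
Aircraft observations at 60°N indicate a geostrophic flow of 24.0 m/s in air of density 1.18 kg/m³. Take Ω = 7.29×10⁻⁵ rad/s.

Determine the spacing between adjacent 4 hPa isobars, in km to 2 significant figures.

Coriolis parameter at 60°N:
f = 2Ω sin φ = 2 × 7.29×10⁻⁵ × sin 60° = 1.26×10⁻⁴ s⁻¹
Geostrophic balance rearranged: |∂P/∂n| = f ρ V_g
|∂P/∂n| = 1.26×10⁻⁴ × 1.18 × 24.0 = 3.58×10⁻³ Pa/m
Isobar spacing: Δn = ΔP/|∂P/∂n| = 400 Pa / 3.58×10⁻³ Pa/m = 111861 m ≈ 110 km

110 km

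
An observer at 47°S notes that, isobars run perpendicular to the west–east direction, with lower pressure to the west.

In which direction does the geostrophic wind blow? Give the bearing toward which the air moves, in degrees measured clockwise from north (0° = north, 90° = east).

180°

The pressure-gradient force points toward the west (bearing 270°).
Geostrophic balance: in the Southern Hemisphere the Coriolis force deflects motion to the left, so the geostrophic wind blows 90° to the left of the pressure-gradient force (low pressure on the right).
Rotating 270° by 90° counterclockwise gives 180° — the wind blows toward the south.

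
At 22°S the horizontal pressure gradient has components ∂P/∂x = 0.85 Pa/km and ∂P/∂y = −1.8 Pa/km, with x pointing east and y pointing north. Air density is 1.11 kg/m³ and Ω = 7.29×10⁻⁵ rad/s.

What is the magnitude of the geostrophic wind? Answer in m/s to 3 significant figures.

Coriolis parameter at 22°S:
f = 2Ω sin φ = 2 × 7.29×10⁻⁵ × sin 22° = 5.46×10⁻⁵ s⁻¹
In the Southern Hemisphere f is negative: f = −5.46×10⁻⁵ s⁻¹.
Component geostrophic relations (x east, y north):
u_g = −(1/(fρ)) ∂P/∂y,  v_g = (1/(fρ)) ∂P/∂x
u_g = −(−1.8×10⁻³)/(−5.46×10⁻⁵ × 1.11) = −29.7 m/s;  v_g = (0.85×10⁻³)/(−5.46×10⁻⁵ × 1.11) = −14.0 m/s
|V_g| = √(u_g² + v_g²) = 32.8 m/s

32.8 m/s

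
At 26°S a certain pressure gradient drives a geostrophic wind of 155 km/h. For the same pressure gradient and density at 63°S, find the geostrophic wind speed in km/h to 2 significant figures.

76 km/h

With the same pressure gradient and density, V_g ∝ 1/f ∝ 1/sin φ.
V₂ = V₁ · sin φ₁ / sin φ₂ = 155 × sin 26° / sin 63°
V₂ = 155 × 0.4384/0.8910 = 76 km/h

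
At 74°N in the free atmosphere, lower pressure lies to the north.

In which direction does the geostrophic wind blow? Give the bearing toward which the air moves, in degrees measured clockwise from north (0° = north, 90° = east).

090°

The pressure-gradient force points toward the north (bearing 000°).
Geostrophic balance: in the Northern Hemisphere the Coriolis force deflects motion to the right, so the geostrophic wind blows 90° to the right of the pressure-gradient force (low pressure on the left).
Rotating 000° by 90° clockwise gives 090° — the wind blows toward the east.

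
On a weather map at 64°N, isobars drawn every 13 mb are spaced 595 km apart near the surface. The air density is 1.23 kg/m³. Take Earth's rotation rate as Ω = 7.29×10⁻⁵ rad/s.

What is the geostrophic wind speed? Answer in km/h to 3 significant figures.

Coriolis parameter at 64°N:
f = 2Ω sin φ = 2 × 7.29×10⁻⁵ × sin 64° = 1.31×10⁻⁴ s⁻¹
Pressure gradient: |∂P/∂n| = 1300 Pa / 595000 m = 2.18×10⁻³ Pa/m
Geostrophic balance (pressure-gradient force = Coriolis force):
V_g = (1/(fρ)) |∂P/∂n| = 2.18×10⁻³ / (1.31×10⁻⁴ × 1.23) = 13.6 m/s
Converting: 13.6 m/s × 3.6 = 48.8 km/h

48.8 km/h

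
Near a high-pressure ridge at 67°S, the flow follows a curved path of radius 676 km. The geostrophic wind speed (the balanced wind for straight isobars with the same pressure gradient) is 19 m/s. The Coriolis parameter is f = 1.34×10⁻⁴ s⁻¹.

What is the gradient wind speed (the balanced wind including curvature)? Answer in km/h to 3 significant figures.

97.6 km/h

Around a high, pressure-gradient force acts outward with centrifugal, so Coriolis balances both:
fV = (1/ρ)|∂P/∂n| + V²/R  →  V² − fR·V + fR·V_g = 0
With fR = 1.34×10⁻⁴ × 676×10³ m = 90.6 m/s:
V = [fR − √((fR)² − 4 fR V_g)]/2 = [90.6 − √(90.6² − 4×90.6×19)]/2 = 27.1 m/s
Supergeostrophic (V > V_g = 19 m/s), as expected around a high.
Converting: 27.1 m/s × 3.6 = 97.6 km/h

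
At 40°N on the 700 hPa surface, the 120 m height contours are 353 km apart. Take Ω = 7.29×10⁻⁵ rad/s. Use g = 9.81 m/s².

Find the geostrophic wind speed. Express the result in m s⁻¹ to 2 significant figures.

Coriolis parameter at 40°N:
f = 2Ω sin φ = 2 × 7.29×10⁻⁵ × sin 40° = 9.37×10⁻⁵ s⁻¹
Height gradient: |∂Z/∂n| = 120 m / 353000 m = 3.40×10⁻⁴
On a pressure surface, geostrophic balance gives V_g = (g/f)|∂Z/∂n|:
V_g = 9.81 × 3.40×10⁻⁴ / 9.37×10⁻⁵ = 35.6 m/s

36 m s⁻¹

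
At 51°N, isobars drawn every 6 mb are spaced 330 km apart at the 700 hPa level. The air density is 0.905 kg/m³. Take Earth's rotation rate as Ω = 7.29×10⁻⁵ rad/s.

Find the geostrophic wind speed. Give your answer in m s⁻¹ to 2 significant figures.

Coriolis parameter at 51°N:
f = 2Ω sin φ = 2 × 7.29×10⁻⁵ × sin 51° = 1.13×10⁻⁴ s⁻¹
Pressure gradient: |∂P/∂n| = 600 Pa / 330000 m = 1.82×10⁻³ Pa/m
Geostrophic balance (pressure-gradient force = Coriolis force):
V_g = (1/(fρ)) |∂P/∂n| = 1.82×10⁻³ / (1.13×10⁻⁴ × 0.905) = 17.7 m/s

18 m s⁻¹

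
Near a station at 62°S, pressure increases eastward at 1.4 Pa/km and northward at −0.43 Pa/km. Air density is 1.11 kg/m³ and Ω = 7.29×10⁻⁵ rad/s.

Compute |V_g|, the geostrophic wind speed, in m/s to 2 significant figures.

10 m/s

Coriolis parameter at 62°S:
f = 2Ω sin φ = 2 × 7.29×10⁻⁵ × sin 62° = 1.29×10⁻⁴ s⁻¹
In the Southern Hemisphere f is negative: f = −1.29×10⁻⁴ s⁻¹.
Component geostrophic relations (x east, y north):
u_g = −(1/(fρ)) ∂P/∂y,  v_g = (1/(fρ)) ∂P/∂x
u_g = −(−0.43×10⁻³)/(−1.29×10⁻⁴ × 1.11) = −3.01 m/s;  v_g = (1.4×10⁻³)/(−1.29×10⁻⁴ × 1.11) = −9.80 m/s
|V_g| = √(u_g² + v_g²) = 10.2 m/s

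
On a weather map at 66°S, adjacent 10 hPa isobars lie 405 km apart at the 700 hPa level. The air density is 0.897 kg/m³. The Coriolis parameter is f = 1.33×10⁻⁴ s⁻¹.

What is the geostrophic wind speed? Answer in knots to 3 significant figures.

40.2 knots

Pressure gradient: |∂P/∂n| = 1000 Pa / 405000 m = 2.47×10⁻³ Pa/m
Geostrophic balance (pressure-gradient force = Coriolis force):
V_g = (1/(fρ)) |∂P/∂n| = 2.47×10⁻³ / (1.33×10⁻⁴ × 0.897) = 20.7 m/s
Converting: 20.7 m/s × 1.944 = 40.2 knots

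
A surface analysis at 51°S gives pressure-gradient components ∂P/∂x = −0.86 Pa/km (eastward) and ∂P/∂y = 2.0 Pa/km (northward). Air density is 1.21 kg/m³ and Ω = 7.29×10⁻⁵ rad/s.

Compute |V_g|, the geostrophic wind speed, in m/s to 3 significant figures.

Coriolis parameter at 51°S:
f = 2Ω sin φ = 2 × 7.29×10⁻⁵ × sin 51° = 1.13×10⁻⁴ s⁻¹
In the Southern Hemisphere f is negative: f = −1.13×10⁻⁴ s⁻¹.
Component geostrophic relations (x east, y north):
u_g = −(1/(fρ)) ∂P/∂y,  v_g = (1/(fρ)) ∂P/∂x
u_g = −(2.0×10⁻³)/(−1.13×10⁻⁴ × 1.21) = 14.6 m/s;  v_g = (−0.86×10⁻³)/(−1.13×10⁻⁴ × 1.21) = 6.27 m/s
|V_g| = √(u_g² + v_g²) = 15.9 m/s

15.9 m/s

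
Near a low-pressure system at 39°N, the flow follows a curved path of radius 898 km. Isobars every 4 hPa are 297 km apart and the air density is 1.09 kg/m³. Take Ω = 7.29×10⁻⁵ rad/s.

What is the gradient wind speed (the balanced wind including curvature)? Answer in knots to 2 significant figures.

Coriolis parameter at 39°N:
f = 2Ω sin φ = 2 × 7.29×10⁻⁵ × sin 39° = 9.18×10⁻⁵ s⁻¹
Pressure gradient: |∂P/∂n| = 400 Pa / 297000 m = 1.35×10⁻³ Pa/m
Geostrophic speed: V_g = |∂P/∂n|/(fρ) = 1.35×10⁻³/(9.18×10⁻⁵ × 1.09) = 13.5 m/s
Around a low, centrifugal force acts outward with Coriolis, so pressure-gradient force balances both:
(1/ρ)|∂P/∂n| = fV + V²/R  →  V² + fR·V − fR·V_g = 0
With fR = 9.18×10⁻⁵ × 898×10³ m = 82.4 m/s:
V = [−fR + √((fR)² + 4 fR V_g)]/2 = [−82.4 + √(82.4² + 4×82.4×13.5)]/2 = 11.8 m/s
Subgeostrophic (V < V_g = 13.5 m/s), as expected around a low.
Converting: 11.8 m/s × 1.944 = 23 knots

23 knots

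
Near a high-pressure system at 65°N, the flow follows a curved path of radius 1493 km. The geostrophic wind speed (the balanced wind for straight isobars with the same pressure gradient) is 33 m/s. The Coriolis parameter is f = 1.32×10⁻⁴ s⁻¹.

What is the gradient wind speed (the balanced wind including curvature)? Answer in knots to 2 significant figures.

81 knots

Around a high, pressure-gradient force acts outward with centrifugal, so Coriolis balances both:
fV = (1/ρ)|∂P/∂n| + V²/R  →  V² − fR·V + fR·V_g = 0
With fR = 1.32×10⁻⁴ × 1493×10³ m = 197 m/s:
V = [fR − √((fR)² − 4 fR V_g)]/2 = [197 − √(197² − 4×197×33)]/2 = 41.9 m/s
Supergeostrophic (V > V_g = 33 m/s), as expected around a high.
Converting: 41.9 m/s × 1.944 = 81 knots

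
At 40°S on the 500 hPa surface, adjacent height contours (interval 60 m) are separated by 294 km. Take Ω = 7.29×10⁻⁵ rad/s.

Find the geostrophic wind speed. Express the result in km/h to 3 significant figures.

Coriolis parameter at 40°S:
f = 2Ω sin φ = 2 × 7.29×10⁻⁵ × sin 40° = 9.37×10⁻⁵ s⁻¹
Height gradient: |∂Z/∂n| = 60 m / 294000 m = 2.04×10⁻⁴
On a pressure surface, geostrophic balance gives V_g = (g/f)|∂Z/∂n|:
V_g = 9.81 × 2.04×10⁻⁴ / 9.37×10⁻⁵ = 21.4 m/s
Converting: 21.4 m/s × 3.6 = 76.9 km/h

76.9 km/h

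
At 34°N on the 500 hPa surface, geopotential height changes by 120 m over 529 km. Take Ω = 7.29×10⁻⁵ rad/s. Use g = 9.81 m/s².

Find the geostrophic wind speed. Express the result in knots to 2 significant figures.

Coriolis parameter at 34°N:
f = 2Ω sin φ = 2 × 7.29×10⁻⁵ × sin 34° = 8.15×10⁻⁵ s⁻¹
Height gradient: |∂Z/∂n| = 120 m / 529000 m = 2.27×10⁻⁴
On a pressure surface, geostrophic balance gives V_g = (g/f)|∂Z/∂n|:
V_g = 9.81 × 2.27×10⁻⁴ / 8.15×10⁻⁵ = 27.3 m/s
Converting: 27.3 m/s × 1.944 = 53 knots

53 knots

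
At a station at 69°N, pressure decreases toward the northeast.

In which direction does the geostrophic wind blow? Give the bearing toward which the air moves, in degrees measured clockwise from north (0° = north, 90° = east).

The pressure-gradient force points toward the northeast (bearing 045°).
Geostrophic balance: in the Northern Hemisphere the Coriolis force deflects motion to the right, so the geostrophic wind blows 90° to the right of the pressure-gradient force (low pressure on the left).
Rotating 045° by 90° clockwise gives 135° — the wind blows toward the southeast.

135°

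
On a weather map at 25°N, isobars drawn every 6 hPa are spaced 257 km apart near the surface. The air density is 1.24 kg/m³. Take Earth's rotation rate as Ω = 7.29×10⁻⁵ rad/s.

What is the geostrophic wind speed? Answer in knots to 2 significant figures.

59 knots

Coriolis parameter at 25°N:
f = 2Ω sin φ = 2 × 7.29×10⁻⁵ × sin 25° = 6.16×10⁻⁵ s⁻¹
Pressure gradient: |∂P/∂n| = 600 Pa / 257000 m = 2.33×10⁻³ Pa/m
Geostrophic balance (pressure-gradient force = Coriolis force):
V_g = (1/(fρ)) |∂P/∂n| = 2.33×10⁻³ / (6.16×10⁻⁵ × 1.24) = 30.6 m/s
Converting: 30.6 m/s × 1.944 = 59 knots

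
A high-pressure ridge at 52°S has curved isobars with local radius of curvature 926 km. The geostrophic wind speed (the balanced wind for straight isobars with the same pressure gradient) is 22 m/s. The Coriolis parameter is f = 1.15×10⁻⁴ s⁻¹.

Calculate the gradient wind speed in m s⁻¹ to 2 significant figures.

Around a high, pressure-gradient force acts outward with centrifugal, so Coriolis balances both:
fV = (1/ρ)|∂P/∂n| + V²/R  →  V² − fR·V + fR·V_g = 0
With fR = 1.15×10⁻⁴ × 926×10³ m = 106 m/s:
V = [fR − √((fR)² − 4 fR V_g)]/2 = [106 − √(106² − 4×106×22)]/2 = 31.1 m/s
Supergeostrophic (V > V_g = 22 m/s), as expected around a high.

31 m s⁻¹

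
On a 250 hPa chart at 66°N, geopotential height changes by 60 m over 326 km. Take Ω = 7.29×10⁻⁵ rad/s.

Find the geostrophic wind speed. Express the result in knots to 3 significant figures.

26.3 knots

Coriolis parameter at 66°N:
f = 2Ω sin φ = 2 × 7.29×10⁻⁵ × sin 66° = 1.33×10⁻⁴ s⁻¹
Height gradient: |∂Z/∂n| = 60 m / 326000 m = 1.84×10⁻⁴
On a pressure surface, geostrophic balance gives V_g = (g/f)|∂Z/∂n|:
V_g = 9.81 × 1.84×10⁻⁴ / 1.33×10⁻⁴ = 13.6 m/s
Converting: 13.6 m/s × 1.944 = 26.3 knots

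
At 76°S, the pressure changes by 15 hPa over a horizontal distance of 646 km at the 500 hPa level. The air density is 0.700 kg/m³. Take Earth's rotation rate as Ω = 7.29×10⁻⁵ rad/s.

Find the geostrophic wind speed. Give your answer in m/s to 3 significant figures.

Coriolis parameter at 76°S:
f = 2Ω sin φ = 2 × 7.29×10⁻⁵ × sin 76° = 1.41×10⁻⁴ s⁻¹
Pressure gradient: |∂P/∂n| = 1500 Pa / 646000 m = 2.32×10⁻³ Pa/m
Geostrophic balance (pressure-gradient force = Coriolis force):
V_g = (1/(fρ)) |∂P/∂n| = 2.32×10⁻³ / (1.41×10⁻⁴ × 0.700) = 23.4 m/s

23.4 m/s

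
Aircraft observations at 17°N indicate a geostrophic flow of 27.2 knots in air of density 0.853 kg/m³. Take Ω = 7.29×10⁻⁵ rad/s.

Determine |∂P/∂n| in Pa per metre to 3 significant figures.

Coriolis parameter at 17°N:
f = 2Ω sin φ = 2 × 7.29×10⁻⁵ × sin 17° = 4.26×10⁻⁵ s⁻¹
Wind speed in SI: 27.2 knots = 14.0 m/s
Geostrophic balance rearranged: |∂P/∂n| = f ρ V_g
|∂P/∂n| = 4.26×10⁻⁵ × 0.853 × 14.0 = 5.09×10⁻⁴ Pa/m

5.09×10⁻⁴ Pa/m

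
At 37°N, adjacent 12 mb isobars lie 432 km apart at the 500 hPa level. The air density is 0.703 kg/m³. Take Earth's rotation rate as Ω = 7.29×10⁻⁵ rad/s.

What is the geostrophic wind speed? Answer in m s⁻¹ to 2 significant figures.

Coriolis parameter at 37°N:
f = 2Ω sin φ = 2 × 7.29×10⁻⁵ × sin 37° = 8.77×10⁻⁵ s⁻¹
Pressure gradient: |∂P/∂n| = 1200 Pa / 432000 m = 2.78×10⁻³ Pa/m
Geostrophic balance (pressure-gradient force = Coriolis force):
V_g = (1/(fρ)) |∂P/∂n| = 2.78×10⁻³ / (8.77×10⁻⁵ × 0.703) = 45.0 m/s

45 m s⁻¹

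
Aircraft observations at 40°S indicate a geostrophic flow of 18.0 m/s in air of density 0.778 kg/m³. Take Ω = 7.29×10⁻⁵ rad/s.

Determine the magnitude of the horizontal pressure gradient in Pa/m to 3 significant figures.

Coriolis parameter at 40°S:
f = 2Ω sin φ = 2 × 7.29×10⁻⁵ × sin 40° = 9.37×10⁻⁵ s⁻¹
Geostrophic balance rearranged: |∂P/∂n| = f ρ V_g
|∂P/∂n| = 9.37×10⁻⁵ × 0.778 × 18.0 = 1.31×10⁻³ Pa/m

1.31×10⁻³ Pa/m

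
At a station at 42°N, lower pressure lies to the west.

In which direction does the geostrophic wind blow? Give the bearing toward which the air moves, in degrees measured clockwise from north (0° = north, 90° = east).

000°

The pressure-gradient force points toward the west (bearing 270°).
Geostrophic balance: in the Northern Hemisphere the Coriolis force deflects motion to the right, so the geostrophic wind blows 90° to the right of the pressure-gradient force (low pressure on the left).
Rotating 270° by 90° clockwise gives 000° — the wind blows toward the north.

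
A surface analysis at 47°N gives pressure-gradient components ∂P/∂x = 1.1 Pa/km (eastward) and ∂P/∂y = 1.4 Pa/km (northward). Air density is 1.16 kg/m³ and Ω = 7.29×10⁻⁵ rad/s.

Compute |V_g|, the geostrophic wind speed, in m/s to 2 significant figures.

14 m/s

Coriolis parameter at 47°N:
f = 2Ω sin φ = 2 × 7.29×10⁻⁵ × sin 47° = 1.07×10⁻⁴ s⁻¹
Component geostrophic relations (x east, y north):
u_g = −(1/(fρ)) ∂P/∂y,  v_g = (1/(fρ)) ∂P/∂x
u_g = −(1.4×10⁻³)/(1.07×10⁻⁴ × 1.16) = −11.3 m/s;  v_g = (1.1×10⁻³)/(1.07×10⁻⁴ × 1.16) = 8.89 m/s
|V_g| = √(u_g² + v_g²) = 14.4 m/s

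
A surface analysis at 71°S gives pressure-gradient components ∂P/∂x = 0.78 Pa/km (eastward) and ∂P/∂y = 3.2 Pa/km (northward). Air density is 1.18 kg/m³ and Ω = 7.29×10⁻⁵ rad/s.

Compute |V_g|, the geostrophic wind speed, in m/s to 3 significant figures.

20.2 m/s

Coriolis parameter at 71°S:
f = 2Ω sin φ = 2 × 7.29×10⁻⁵ × sin 71° = 1.38×10⁻⁴ s⁻¹
In the Southern Hemisphere f is negative: f = −1.38×10⁻⁴ s⁻¹.
Component geostrophic relations (x east, y north):
u_g = −(1/(fρ)) ∂P/∂y,  v_g = (1/(fρ)) ∂P/∂x
u_g = −(3.2×10⁻³)/(−1.38×10⁻⁴ × 1.18) = 19.7 m/s;  v_g = (0.78×10⁻³)/(−1.38×10⁻⁴ × 1.18) = −4.79 m/s
|V_g| = √(u_g² + v_g²) = 20.2 m/s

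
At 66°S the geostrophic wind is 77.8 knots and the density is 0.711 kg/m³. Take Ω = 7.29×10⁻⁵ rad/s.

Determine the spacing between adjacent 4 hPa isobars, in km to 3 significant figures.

Coriolis parameter at 66°S:
f = 2Ω sin φ = 2 × 7.29×10⁻⁵ × sin 66° = 1.33×10⁻⁴ s⁻¹
Wind speed in SI: 77.8 knots = 40.0 m/s
Geostrophic balance rearranged: |∂P/∂n| = f ρ V_g
|∂P/∂n| = 1.33×10⁻⁴ × 0.711 × 40.0 = 3.79×10⁻³ Pa/m
Isobar spacing: Δn = ΔP/|∂P/∂n| = 400 Pa / 3.79×10⁻³ Pa/m = 105532 m ≈ 106 km

106 km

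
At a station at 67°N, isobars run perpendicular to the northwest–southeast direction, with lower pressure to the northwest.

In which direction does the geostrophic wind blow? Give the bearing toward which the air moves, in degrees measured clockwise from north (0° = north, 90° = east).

045°

The pressure-gradient force points toward the northwest (bearing 315°).
Geostrophic balance: in the Northern Hemisphere the Coriolis force deflects motion to the right, so the geostrophic wind blows 90° to the right of the pressure-gradient force (low pressure on the left).
Rotating 315° by 90° clockwise gives 045° — the wind blows toward the northeast.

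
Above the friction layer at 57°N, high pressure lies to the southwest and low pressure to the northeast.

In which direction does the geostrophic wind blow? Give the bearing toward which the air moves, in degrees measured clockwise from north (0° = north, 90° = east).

135°

The pressure-gradient force points toward the northeast (bearing 045°).
Geostrophic balance: in the Northern Hemisphere the Coriolis force deflects motion to the right, so the geostrophic wind blows 90° to the right of the pressure-gradient force (low pressure on the left).
Rotating 045° by 90° clockwise gives 135° — the wind blows toward the southeast.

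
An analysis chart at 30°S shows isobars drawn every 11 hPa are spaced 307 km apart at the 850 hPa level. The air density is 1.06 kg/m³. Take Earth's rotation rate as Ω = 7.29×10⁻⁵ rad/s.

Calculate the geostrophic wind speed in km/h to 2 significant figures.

170 km/h

Coriolis parameter at 30°S:
f = 2Ω sin φ = 2 × 7.29×10⁻⁵ × sin 30° = 7.29×10⁻⁵ s⁻¹
Pressure gradient: |∂P/∂n| = 1100 Pa / 307000 m = 3.58×10⁻³ Pa/m
Geostrophic balance (pressure-gradient force = Coriolis force):
V_g = (1/(fρ)) |∂P/∂n| = 3.58×10⁻³ / (7.29×10⁻⁵ × 1.06) = 46.4 m/s
Converting: 46.4 m/s × 3.6 = 170 km/h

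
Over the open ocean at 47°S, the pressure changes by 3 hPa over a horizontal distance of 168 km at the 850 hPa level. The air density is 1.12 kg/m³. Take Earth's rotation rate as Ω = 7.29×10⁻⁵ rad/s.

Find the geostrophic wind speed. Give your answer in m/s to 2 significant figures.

15 m/s

Coriolis parameter at 47°S:
f = 2Ω sin φ = 2 × 7.29×10⁻⁵ × sin 47° = 1.07×10⁻⁴ s⁻¹
Pressure gradient: |∂P/∂n| = 300 Pa / 168000 m = 1.79×10⁻³ Pa/m
Geostrophic balance (pressure-gradient force = Coriolis force):
V_g = (1/(fρ)) |∂P/∂n| = 1.79×10⁻³ / (1.07×10⁻⁴ × 1.12) = 15.0 m/s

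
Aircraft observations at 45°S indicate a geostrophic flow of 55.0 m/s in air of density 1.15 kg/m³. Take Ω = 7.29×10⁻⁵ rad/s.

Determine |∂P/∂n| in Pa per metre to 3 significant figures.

6.52×10⁻³ Pa/m

Coriolis parameter at 45°S:
f = 2Ω sin φ = 2 × 7.29×10⁻⁵ × sin 45° = 1.03×10⁻⁴ s⁻¹
Geostrophic balance rearranged: |∂P/∂n| = f ρ V_g
|∂P/∂n| = 1.03×10⁻⁴ × 1.15 × 55.0 = 6.52×10⁻³ Pa/m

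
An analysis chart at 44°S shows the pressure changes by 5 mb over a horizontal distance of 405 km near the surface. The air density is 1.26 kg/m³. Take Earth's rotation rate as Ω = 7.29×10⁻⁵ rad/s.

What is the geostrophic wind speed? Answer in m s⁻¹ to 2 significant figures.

Coriolis parameter at 44°S:
f = 2Ω sin φ = 2 × 7.29×10⁻⁵ × sin 44° = 1.01×10⁻⁴ s⁻¹
Pressure gradient: |∂P/∂n| = 500 Pa / 405000 m = 1.23×10⁻³ Pa/m
Geostrophic balance (pressure-gradient force = Coriolis force):
V_g = (1/(fρ)) |∂P/∂n| = 1.23×10⁻³ / (1.01×10⁻⁴ × 1.26) = 9.67 m/s

9.7 m s⁻¹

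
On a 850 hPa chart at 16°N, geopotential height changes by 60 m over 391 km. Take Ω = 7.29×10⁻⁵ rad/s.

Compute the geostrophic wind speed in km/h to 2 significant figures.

Coriolis parameter at 16°N:
f = 2Ω sin φ = 2 × 7.29×10⁻⁵ × sin 16° = 4.02×10⁻⁵ s⁻¹
Height gradient: |∂Z/∂n| = 60 m / 391000 m = 1.53×10⁻⁴
On a pressure surface, geostrophic balance gives V_g = (g/f)|∂Z/∂n|:
V_g = 9.81 × 1.53×10⁻⁴ / 4.02×10⁻⁵ = 37.5 m/s
Converting: 37.5 m/s × 3.6 = 130 km/h

130 km/h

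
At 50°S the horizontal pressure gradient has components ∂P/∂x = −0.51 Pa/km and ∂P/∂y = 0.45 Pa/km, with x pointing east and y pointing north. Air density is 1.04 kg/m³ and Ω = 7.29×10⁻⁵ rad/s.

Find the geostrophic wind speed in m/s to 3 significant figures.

5.86 m/s

Coriolis parameter at 50°S:
f = 2Ω sin φ = 2 × 7.29×10⁻⁵ × sin 50° = 1.12×10⁻⁴ s⁻¹
In the Southern Hemisphere f is negative: f = −1.12×10⁻⁴ s⁻¹.
Component geostrophic relations (x east, y north):
u_g = −(1/(fρ)) ∂P/∂y,  v_g = (1/(fρ)) ∂P/∂x
u_g = −(0.45×10⁻³)/(−1.12×10⁻⁴ × 1.04) = 3.87 m/s;  v_g = (−0.51×10⁻³)/(−1.12×10⁻⁴ × 1.04) = 4.39 m/s
|V_g| = √(u_g² + v_g²) = 5.86 m/s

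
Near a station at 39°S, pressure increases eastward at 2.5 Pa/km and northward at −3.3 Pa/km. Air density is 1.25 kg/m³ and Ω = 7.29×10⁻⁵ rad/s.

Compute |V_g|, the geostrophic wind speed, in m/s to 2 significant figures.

36 m/s

Coriolis parameter at 39°S:
f = 2Ω sin φ = 2 × 7.29×10⁻⁵ × sin 39° = 9.18×10⁻⁵ s⁻¹
In the Southern Hemisphere f is negative: f = −9.18×10⁻⁵ s⁻¹.
Component geostrophic relations (x east, y north):
u_g = −(1/(fρ)) ∂P/∂y,  v_g = (1/(fρ)) ∂P/∂x
u_g = −(−3.3×10⁻³)/(−9.18×10⁻⁵ × 1.25) = −28.8 m/s;  v_g = (2.5×10⁻³)/(−9.18×10⁻⁵ × 1.25) = −21.8 m/s
|V_g| = √(u_g² + v_g²) = 36.1 m/s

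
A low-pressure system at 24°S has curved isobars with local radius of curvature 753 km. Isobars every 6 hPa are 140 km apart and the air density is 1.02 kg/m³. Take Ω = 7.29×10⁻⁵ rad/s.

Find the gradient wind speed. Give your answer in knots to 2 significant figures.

Coriolis parameter at 24°S:
f = 2Ω sin φ = 2 × 7.29×10⁻⁵ × sin 24° = 5.93×10⁻⁵ s⁻¹
Pressure gradient: |∂P/∂n| = 600 Pa / 140000 m = 4.29×10⁻³ Pa/m
Geostrophic speed: V_g = |∂P/∂n|/(fρ) = 4.29×10⁻³/(5.93×10⁻⁵ × 1.02) = 70.9 m/s
Around a low, centrifugal force acts outward with Coriolis, so pressure-gradient force balances both:
(1/ρ)|∂P/∂n| = fV + V²/R  →  V² + fR·V − fR·V_g = 0
With fR = 5.93×10⁻⁵ × 753×10³ m = 44.7 m/s:
V = [−fR + √((fR)² + 4 fR V_g)]/2 = [−44.7 + √(44.7² + 4×44.7×70.9)]/2 = 38.2 m/s
Subgeostrophic (V < V_g = 70.9 m/s), as expected around a low.
Converting: 38.2 m/s × 1.944 = 74 knots

74 knots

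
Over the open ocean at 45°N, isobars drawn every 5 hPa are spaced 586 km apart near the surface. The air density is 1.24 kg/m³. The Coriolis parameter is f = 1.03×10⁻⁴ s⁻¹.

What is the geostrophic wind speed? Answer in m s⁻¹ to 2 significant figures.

Pressure gradient: |∂P/∂n| = 500 Pa / 586000 m = 8.53×10⁻⁴ Pa/m
Geostrophic balance (pressure-gradient force = Coriolis force):
V_g = (1/(fρ)) |∂P/∂n| = 8.53×10⁻⁴ / (1.03×10⁻⁴ × 1.24) = 6.68 m/s

6.7 m s⁻¹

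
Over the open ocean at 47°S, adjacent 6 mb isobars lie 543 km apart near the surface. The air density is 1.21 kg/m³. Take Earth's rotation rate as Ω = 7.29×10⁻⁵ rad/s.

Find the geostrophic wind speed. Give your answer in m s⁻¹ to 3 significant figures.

8.56 m s⁻¹

Coriolis parameter at 47°S:
f = 2Ω sin φ = 2 × 7.29×10⁻⁵ × sin 47° = 1.07×10⁻⁴ s⁻¹
Pressure gradient: |∂P/∂n| = 600 Pa / 543000 m = 1.10×10⁻³ Pa/m
Geostrophic balance (pressure-gradient force = Coriolis force):
V_g = (1/(fρ)) |∂P/∂n| = 1.10×10⁻³ / (1.07×10⁻⁴ × 1.21) = 8.56 m/s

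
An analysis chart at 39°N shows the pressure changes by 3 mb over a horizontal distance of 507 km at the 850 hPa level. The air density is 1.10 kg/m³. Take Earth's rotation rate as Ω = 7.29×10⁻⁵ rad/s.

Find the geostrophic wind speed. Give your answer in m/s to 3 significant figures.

Coriolis parameter at 39°N:
f = 2Ω sin φ = 2 × 7.29×10⁻⁵ × sin 39° = 9.18×10⁻⁵ s⁻¹
Pressure gradient: |∂P/∂n| = 300 Pa / 507000 m = 5.92×10⁻⁴ Pa/m
Geostrophic balance (pressure-gradient force = Coriolis force):
V_g = (1/(fρ)) |∂P/∂n| = 5.92×10⁻⁴ / (9.18×10⁻⁵ × 1.10) = 5.86 m/s

5.86 m/s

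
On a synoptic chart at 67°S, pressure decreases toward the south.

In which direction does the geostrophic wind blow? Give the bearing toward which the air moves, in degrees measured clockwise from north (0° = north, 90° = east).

The pressure-gradient force points toward the south (bearing 180°).
Geostrophic balance: in the Southern Hemisphere the Coriolis force deflects motion to the left, so the geostrophic wind blows 90° to the left of the pressure-gradient force (low pressure on the right).
Rotating 180° by 90° counterclockwise gives 090° — the wind blows toward the east.

090°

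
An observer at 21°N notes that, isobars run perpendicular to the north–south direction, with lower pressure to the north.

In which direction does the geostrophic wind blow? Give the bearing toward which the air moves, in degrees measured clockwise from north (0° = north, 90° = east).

The pressure-gradient force points toward the north (bearing 000°).
Geostrophic balance: in the Northern Hemisphere the Coriolis force deflects motion to the right, so the geostrophic wind blows 90° to the right of the pressure-gradient force (low pressure on the left).
Rotating 000° by 90° clockwise gives 090° — the wind blows toward the east.

090°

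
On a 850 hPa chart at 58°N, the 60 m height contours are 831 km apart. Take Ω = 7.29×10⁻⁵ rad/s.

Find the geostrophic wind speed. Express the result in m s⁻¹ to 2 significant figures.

Coriolis parameter at 58°N:
f = 2Ω sin φ = 2 × 7.29×10⁻⁵ × sin 58° = 1.24×10⁻⁴ s⁻¹
Height gradient: |∂Z/∂n| = 60 m / 831000 m = 7.22×10⁻⁵
On a pressure surface, geostrophic balance gives V_g = (g/f)|∂Z/∂n|:
V_g = 9.81 × 7.22×10⁻⁵ / 1.24×10⁻⁴ = 5.73 m/s

5.7 m s⁻¹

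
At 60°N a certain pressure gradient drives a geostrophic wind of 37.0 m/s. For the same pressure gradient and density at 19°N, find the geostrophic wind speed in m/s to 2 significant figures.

98 m/s

With the same pressure gradient and density, V_g ∝ 1/f ∝ 1/sin φ.
V₂ = V₁ · sin φ₁ / sin φ₂ = 37.0 × sin 60° / sin 19°
V₂ = 37.0 × 0.8660/0.3256 = 98 m/s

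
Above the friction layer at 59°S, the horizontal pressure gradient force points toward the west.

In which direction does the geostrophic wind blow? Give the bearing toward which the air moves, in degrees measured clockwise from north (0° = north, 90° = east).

The pressure-gradient force points toward the west (bearing 270°).
Geostrophic balance: in the Southern Hemisphere the Coriolis force deflects motion to the left, so the geostrophic wind blows 90° to the left of the pressure-gradient force (low pressure on the right).
Rotating 270° by 90° counterclockwise gives 180° — the wind blows toward the south.

180°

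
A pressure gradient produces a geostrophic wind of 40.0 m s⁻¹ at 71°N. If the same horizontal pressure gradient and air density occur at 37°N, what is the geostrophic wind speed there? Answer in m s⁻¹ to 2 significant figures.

With the same pressure gradient and density, V_g ∝ 1/f ∝ 1/sin φ.
V₂ = V₁ · sin φ₁ / sin φ₂ = 40.0 × sin 71° / sin 37°
V₂ = 40.0 × 0.9455/0.6018 = 63 m s⁻¹

63 m s⁻¹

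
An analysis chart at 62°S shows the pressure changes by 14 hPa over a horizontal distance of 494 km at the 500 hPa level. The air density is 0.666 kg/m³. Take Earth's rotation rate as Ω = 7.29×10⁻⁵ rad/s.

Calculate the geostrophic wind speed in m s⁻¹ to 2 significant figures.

Coriolis parameter at 62°S:
f = 2Ω sin φ = 2 × 7.29×10⁻⁵ × sin 62° = 1.29×10⁻⁴ s⁻¹
Pressure gradient: |∂P/∂n| = 1400 Pa / 494000 m = 2.83×10⁻³ Pa/m
Geostrophic balance (pressure-gradient force = Coriolis force):
V_g = (1/(fρ)) |∂P/∂n| = 2.83×10⁻³ / (1.29×10⁻⁴ × 0.666) = 33.1 m/s

33 m s⁻¹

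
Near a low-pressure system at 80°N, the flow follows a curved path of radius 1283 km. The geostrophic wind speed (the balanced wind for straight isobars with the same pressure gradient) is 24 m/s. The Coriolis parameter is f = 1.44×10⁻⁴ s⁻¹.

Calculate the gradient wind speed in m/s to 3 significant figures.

21.5 m/s

Around a low, centrifugal force acts outward with Coriolis, so pressure-gradient force balances both:
(1/ρ)|∂P/∂n| = fV + V²/R  →  V² + fR·V − fR·V_g = 0
With fR = 1.44×10⁻⁴ × 1283×10³ m = 185 m/s:
V = [−fR + √((fR)² + 4 fR V_g)]/2 = [−185 + √(185² + 4×185×24)]/2 = 21.5 m/s
Subgeostrophic (V < V_g = 24 m/s), as expected around a low.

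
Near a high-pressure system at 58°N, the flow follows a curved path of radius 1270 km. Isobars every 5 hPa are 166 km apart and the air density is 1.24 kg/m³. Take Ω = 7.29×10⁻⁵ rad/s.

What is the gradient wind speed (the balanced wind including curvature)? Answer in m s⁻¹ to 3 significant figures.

23.0 m s⁻¹

Coriolis parameter at 58°N:
f = 2Ω sin φ = 2 × 7.29×10⁻⁵ × sin 58° = 1.24×10⁻⁴ s⁻¹
Pressure gradient: |∂P/∂n| = 500 Pa / 166000 m = 3.01×10⁻³ Pa/m
Geostrophic speed: V_g = |∂P/∂n|/(fρ) = 3.01×10⁻³/(1.24×10⁻⁴ × 1.24) = 19.6 m/s
Around a high, pressure-gradient force acts outward with centrifugal, so Coriolis balances both:
fV = (1/ρ)|∂P/∂n| + V²/R  →  V² − fR·V + fR·V_g = 0
With fR = 1.24×10⁻⁴ × 1270×10³ m = 157 m/s:
V = [fR − √((fR)² − 4 fR V_g)]/2 = [157 − √(157² − 4×157×19.6)]/2 = 23 m/s
Supergeostrophic (V > V_g = 19.6 m/s), as expected around a high.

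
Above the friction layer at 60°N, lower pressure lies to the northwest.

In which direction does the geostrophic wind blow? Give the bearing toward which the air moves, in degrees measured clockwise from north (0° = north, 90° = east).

The pressure-gradient force points toward the northwest (bearing 315°).
Geostrophic balance: in the Northern Hemisphere the Coriolis force deflects motion to the right, so the geostrophic wind blows 90° to the right of the pressure-gradient force (low pressure on the left).
Rotating 315° by 90° clockwise gives 045° — the wind blows toward the northeast.

045°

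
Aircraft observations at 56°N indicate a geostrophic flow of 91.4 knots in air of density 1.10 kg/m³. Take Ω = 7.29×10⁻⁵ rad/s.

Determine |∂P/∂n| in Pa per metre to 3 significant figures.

6.25×10⁻³ Pa/m

Coriolis parameter at 56°N:
f = 2Ω sin φ = 2 × 7.29×10⁻⁵ × sin 56° = 1.21×10⁻⁴ s⁻¹
Wind speed in SI: 91.4 knots = 47.0 m/s
Geostrophic balance rearranged: |∂P/∂n| = f ρ V_g
|∂P/∂n| = 1.21×10⁻⁴ × 1.10 × 47.0 = 6.25×10⁻³ Pa/m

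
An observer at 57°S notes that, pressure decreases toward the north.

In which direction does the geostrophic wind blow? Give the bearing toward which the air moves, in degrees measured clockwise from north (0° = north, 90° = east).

The pressure-gradient force points toward the north (bearing 000°).
Geostrophic balance: in the Southern Hemisphere the Coriolis force deflects motion to the left, so the geostrophic wind blows 90° to the left of the pressure-gradient force (low pressure on the right).
Rotating 000° by 90° counterclockwise gives 270° — the wind blows toward the west.

270°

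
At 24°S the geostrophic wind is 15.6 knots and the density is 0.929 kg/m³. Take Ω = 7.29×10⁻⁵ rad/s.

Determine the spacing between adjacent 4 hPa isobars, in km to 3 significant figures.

Coriolis parameter at 24°S:
f = 2Ω sin φ = 2 × 7.29×10⁻⁵ × sin 24° = 5.93×10⁻⁵ s⁻¹
Wind speed in SI: 15.6 knots = 8.03 m/s
Geostrophic balance rearranged: |∂P/∂n| = f ρ V_g
|∂P/∂n| = 5.93×10⁻⁵ × 0.929 × 8.03 = 4.42×10⁻⁴ Pa/m
Isobar spacing: Δn = ΔP/|∂P/∂n| = 400 Pa / 4.42×10⁻⁴ Pa/m = 904713 m ≈ 905 km

905 km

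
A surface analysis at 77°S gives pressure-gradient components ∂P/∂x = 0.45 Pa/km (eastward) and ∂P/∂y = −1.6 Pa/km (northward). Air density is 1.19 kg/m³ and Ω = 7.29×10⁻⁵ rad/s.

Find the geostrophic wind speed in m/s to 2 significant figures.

9.8 m/s

Coriolis parameter at 77°S:
f = 2Ω sin φ = 2 × 7.29×10⁻⁵ × sin 77° = 1.42×10⁻⁴ s⁻¹
In the Southern Hemisphere f is negative: f = −1.42×10⁻⁴ s⁻¹.
Component geostrophic relations (x east, y north):
u_g = −(1/(fρ)) ∂P/∂y,  v_g = (1/(fρ)) ∂P/∂x
u_g = −(−1.6×10⁻³)/(−1.42×10⁻⁴ × 1.19) = −9.46 m/s;  v_g = (0.45×10⁻³)/(−1.42×10⁻⁴ × 1.19) = −2.66 m/s
|V_g| = √(u_g² + v_g²) = 9.83 m/s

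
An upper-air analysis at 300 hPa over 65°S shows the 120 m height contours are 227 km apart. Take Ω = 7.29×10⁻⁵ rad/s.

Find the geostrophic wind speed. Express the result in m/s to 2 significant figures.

39 m/s

Coriolis parameter at 65°S:
f = 2Ω sin φ = 2 × 7.29×10⁻⁵ × sin 65° = 1.32×10⁻⁴ s⁻¹
Height gradient: |∂Z/∂n| = 120 m / 227000 m = 5.29×10⁻⁴
On a pressure surface, geostrophic balance gives V_g = (g/f)|∂Z/∂n|:
V_g = 9.81 × 5.29×10⁻⁴ / 1.32×10⁻⁴ = 39.2 m/s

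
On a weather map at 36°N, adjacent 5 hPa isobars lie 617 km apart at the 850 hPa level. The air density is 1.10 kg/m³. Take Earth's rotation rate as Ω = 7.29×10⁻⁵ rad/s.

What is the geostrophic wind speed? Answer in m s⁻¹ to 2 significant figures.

8.6 m s⁻¹

Coriolis parameter at 36°N:
f = 2Ω sin φ = 2 × 7.29×10⁻⁵ × sin 36° = 8.57×10⁻⁵ s⁻¹
Pressure gradient: |∂P/∂n| = 500 Pa / 617000 m = 8.10×10⁻⁴ Pa/m
Geostrophic balance (pressure-gradient force = Coriolis force):
V_g = (1/(fρ)) |∂P/∂n| = 8.10×10⁻⁴ / (8.57×10⁻⁵ × 1.10) = 8.60 m/s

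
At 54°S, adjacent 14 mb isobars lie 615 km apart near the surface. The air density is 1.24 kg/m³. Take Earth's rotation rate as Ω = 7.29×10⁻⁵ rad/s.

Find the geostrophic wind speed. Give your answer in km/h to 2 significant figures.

Coriolis parameter at 54°S:
f = 2Ω sin φ = 2 × 7.29×10⁻⁵ × sin 54° = 1.18×10⁻⁴ s⁻¹
Pressure gradient: |∂P/∂n| = 1400 Pa / 615000 m = 2.28×10⁻³ Pa/m
Geostrophic balance (pressure-gradient force = Coriolis force):
V_g = (1/(fρ)) |∂P/∂n| = 2.28×10⁻³ / (1.18×10⁻⁴ × 1.24) = 15.6 m/s
Converting: 15.6 m/s × 3.6 = 56 km/h

56 km/h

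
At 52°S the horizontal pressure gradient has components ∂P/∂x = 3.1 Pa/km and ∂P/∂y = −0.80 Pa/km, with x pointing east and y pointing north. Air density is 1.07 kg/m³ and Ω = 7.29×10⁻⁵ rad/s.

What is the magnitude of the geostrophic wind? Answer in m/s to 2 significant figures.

Coriolis parameter at 52°S:
f = 2Ω sin φ = 2 × 7.29×10⁻⁵ × sin 52° = 1.15×10⁻⁴ s⁻¹
In the Southern Hemisphere f is negative: f = −1.15×10⁻⁴ s⁻¹.
Component geostrophic relations (x east, y north):
u_g = −(1/(fρ)) ∂P/∂y,  v_g = (1/(fρ)) ∂P/∂x
u_g = −(−0.80×10⁻³)/(−1.15×10⁻⁴ × 1.07) = −6.51 m/s;  v_g = (3.1×10⁻³)/(−1.15×10⁻⁴ × 1.07) = −25.2 m/s
|V_g| = √(u_g² + v_g²) = 26.0 m/s

26 m/s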